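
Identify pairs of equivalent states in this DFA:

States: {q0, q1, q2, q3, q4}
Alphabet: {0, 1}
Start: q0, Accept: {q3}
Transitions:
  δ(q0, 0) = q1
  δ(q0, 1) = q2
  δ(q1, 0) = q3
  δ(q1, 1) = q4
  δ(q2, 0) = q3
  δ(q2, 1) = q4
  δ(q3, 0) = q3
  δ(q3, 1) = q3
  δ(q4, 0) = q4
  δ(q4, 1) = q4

Using the table-filling algorithm:
Round 0 – mark pairs where exactly one state is accepting: (q0,q3), (q1,q3), (q2,q3), (q3,q4)
Round 1 – newly marked: (q0,q1) [on 0: q1 vs q3, already marked]; (q0,q2) [on 0: q1 vs q3, already marked]; (q1,q4) [on 0: q3 vs q4, already marked]; (q2,q4) [on 0: q3 vs q4, already marked]
Round 2 – newly marked: (q0,q4) [on 0: q1 vs q4, already marked]
No further pairs can be marked.
(q1, q2) unmarked: δ(q1,0)=q3, δ(q2,0)=q3; δ(q1,1)=q4, δ(q2,1)=q4 → equivalent
Equivalent pairs: (q1, q2)

Final answer: Equivalent pairs: (q1, q2)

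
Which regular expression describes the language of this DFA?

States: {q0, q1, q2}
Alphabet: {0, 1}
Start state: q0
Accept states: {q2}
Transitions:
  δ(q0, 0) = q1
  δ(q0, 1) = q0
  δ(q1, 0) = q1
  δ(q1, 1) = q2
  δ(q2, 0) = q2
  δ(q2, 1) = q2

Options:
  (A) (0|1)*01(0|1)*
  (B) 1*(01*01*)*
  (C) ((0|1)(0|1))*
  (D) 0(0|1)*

Testing sample strings against the DFA:
  '0010' -> accepted
  '1010' -> accepted
  '00110' -> accepted
  '10001' -> accepted
Checking each option for a counterexample:
  (A) (0|1)*01(0|1)*: agrees with the DFA on all strings of length ≤ 4
  (B) 1*(01*01*)*: ε is rejected by the DFA but matches the regex → eliminated
  (C) ((0|1)(0|1))*: ε is rejected by the DFA but matches the regex → eliminated
  (D) 0(0|1)*: '0' is rejected by the DFA but matches the regex → eliminated
Only (A) (0|1)*01(0|1)* is consistent with the DFA.

Final answer: (A) (0|1)*01(0|1)*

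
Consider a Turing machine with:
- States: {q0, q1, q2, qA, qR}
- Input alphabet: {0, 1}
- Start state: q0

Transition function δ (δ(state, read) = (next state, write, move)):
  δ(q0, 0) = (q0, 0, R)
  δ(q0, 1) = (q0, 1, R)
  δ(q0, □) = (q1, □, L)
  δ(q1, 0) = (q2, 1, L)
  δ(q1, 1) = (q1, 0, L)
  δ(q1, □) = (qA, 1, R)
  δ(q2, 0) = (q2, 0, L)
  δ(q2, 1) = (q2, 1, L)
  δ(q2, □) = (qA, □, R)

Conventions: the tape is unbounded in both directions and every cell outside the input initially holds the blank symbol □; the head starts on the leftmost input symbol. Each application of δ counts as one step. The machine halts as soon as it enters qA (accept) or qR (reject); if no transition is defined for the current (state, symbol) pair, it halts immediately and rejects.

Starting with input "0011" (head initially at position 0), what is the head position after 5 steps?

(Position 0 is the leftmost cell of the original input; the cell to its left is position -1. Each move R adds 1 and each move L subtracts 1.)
Step 0: [q0]0011 (head at position 0)
Step 1: δ(q0, 0) = (q0, 0, R)  ⊢  0[q0]011 (head at position 1)
Step 2: δ(q0, 0) = (q0, 0, R)  ⊢  00[q0]11 (head at position 2)
Step 3: δ(q0, 1) = (q0, 1, R)  ⊢  001[q0]1 (head at position 3)
Step 4: δ(q0, 1) = (q0, 1, R)  ⊢  0011[q0]□ (head at position 4)
Step 5: δ(q0, □) = (q1, □, L)  ⊢  001[q1]1□ (head at position 3)
Head position after 5 steps: 3

Final answer: Position 3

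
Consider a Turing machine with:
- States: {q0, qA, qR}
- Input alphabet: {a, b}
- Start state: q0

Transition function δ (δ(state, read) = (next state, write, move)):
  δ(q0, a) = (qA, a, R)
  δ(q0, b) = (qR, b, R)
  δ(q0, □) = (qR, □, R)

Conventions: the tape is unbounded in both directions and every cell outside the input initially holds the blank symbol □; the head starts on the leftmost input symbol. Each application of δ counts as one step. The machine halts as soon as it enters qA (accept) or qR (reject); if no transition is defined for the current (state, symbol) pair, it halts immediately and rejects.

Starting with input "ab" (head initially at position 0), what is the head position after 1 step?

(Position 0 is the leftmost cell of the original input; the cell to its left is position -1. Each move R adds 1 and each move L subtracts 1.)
Step 0: [q0]ab (head at position 0)
Step 1: δ(q0, a) = (qA, a, R)  ⊢  a[qA]b (head at position 1)
Head position after 1 step: 1

Final answer: Position 1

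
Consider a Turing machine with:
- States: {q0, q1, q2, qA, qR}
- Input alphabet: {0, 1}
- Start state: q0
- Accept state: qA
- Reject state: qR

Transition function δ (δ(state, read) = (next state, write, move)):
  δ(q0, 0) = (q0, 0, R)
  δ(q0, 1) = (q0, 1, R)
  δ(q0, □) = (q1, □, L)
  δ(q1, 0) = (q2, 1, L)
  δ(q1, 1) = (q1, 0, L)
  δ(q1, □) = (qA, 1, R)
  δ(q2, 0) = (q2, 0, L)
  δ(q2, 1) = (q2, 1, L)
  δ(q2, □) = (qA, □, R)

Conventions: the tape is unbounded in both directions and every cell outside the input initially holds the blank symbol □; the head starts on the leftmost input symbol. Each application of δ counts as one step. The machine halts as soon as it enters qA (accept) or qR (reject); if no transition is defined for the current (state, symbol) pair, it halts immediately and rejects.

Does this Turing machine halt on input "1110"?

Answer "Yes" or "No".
Step 0: [q0]1110 (head at position 0)
Step 1: δ(q0, 1) = (q0, 1, R)  ⊢  1[q0]110 (head at position 1)
Step 2: δ(q0, 1) = (q0, 1, R)  ⊢  11[q0]10 (head at position 2)
Step 3: δ(q0, 1) = (q0, 1, R)  ⊢  111[q0]0 (head at position 3)
Step 4: δ(q0, 0) = (q0, 0, R)  ⊢  1110[q0]□ (head at position 4)
Step 5: δ(q0, □) = (q1, □, L)  ⊢  111[q1]0□ (head at position 3)
Step 6: δ(q1, 0) = (q2, 1, L)  ⊢  11[q2]11□ (head at position 2)
Step 7: δ(q2, 1) = (q2, 1, L)  ⊢  1[q2]111□ (head at position 1)
Step 8: δ(q2, 1) = (q2, 1, L)  ⊢  [q2]1111□ (head at position 0)
Step 9: δ(q2, 1) = (q2, 1, L)  ⊢  [q2]□1111□ (head at position -1)
Step 10: δ(q2, □) = (qA, □, R)  ⊢  □[qA]1111□ (head at position 0)
The machine is in qA, so it halts and accepts.
It halts after 10 steps.

Final answer: Yes - halts after 10 steps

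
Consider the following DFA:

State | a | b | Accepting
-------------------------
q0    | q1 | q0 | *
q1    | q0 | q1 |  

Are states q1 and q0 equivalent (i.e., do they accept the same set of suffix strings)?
Try the suffix ε (the empty string).
From q1: q1 — not accepting.
From q0: q0 — accepting.
The two states disagree on this suffix, so they are not equivalent.

Final answer: No. Distinguishing string: ε (the empty string) - accepted from q0 but not from q1.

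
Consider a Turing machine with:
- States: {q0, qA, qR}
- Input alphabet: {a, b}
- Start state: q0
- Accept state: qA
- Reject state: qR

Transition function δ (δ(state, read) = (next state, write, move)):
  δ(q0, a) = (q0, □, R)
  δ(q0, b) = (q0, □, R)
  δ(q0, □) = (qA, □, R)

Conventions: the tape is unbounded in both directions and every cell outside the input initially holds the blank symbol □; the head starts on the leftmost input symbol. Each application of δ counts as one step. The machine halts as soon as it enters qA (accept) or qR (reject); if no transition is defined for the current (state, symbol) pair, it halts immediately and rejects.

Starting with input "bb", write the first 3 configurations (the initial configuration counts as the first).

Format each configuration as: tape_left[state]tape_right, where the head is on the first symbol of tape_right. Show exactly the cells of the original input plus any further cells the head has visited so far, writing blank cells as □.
Step 0: [q0]bb (head at position 0)
Step 1: δ(q0, b) = (q0, □, R)  ⊢  □[q0]b (head at position 1)
Step 2: δ(q0, b) = (q0, □, R)  ⊢  □□[q0]□ (head at position 2)

Final answer: [q0]bb ⊢ □[q0]b ⊢ □□[q0]□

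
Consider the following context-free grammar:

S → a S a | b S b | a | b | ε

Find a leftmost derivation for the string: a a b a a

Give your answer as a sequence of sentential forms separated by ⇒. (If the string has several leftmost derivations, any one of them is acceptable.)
Start with S.
Step 1: the leftmost non-terminal is S; apply S → a S a:  a S a
Step 2: the leftmost non-terminal is S; apply S → a S a:  a a S a a
Step 3: the leftmost non-terminal is S; apply S → b:  a a b a a

Final answer: S ⇒ a S a ⇒ a a S a a ⇒ a a b a a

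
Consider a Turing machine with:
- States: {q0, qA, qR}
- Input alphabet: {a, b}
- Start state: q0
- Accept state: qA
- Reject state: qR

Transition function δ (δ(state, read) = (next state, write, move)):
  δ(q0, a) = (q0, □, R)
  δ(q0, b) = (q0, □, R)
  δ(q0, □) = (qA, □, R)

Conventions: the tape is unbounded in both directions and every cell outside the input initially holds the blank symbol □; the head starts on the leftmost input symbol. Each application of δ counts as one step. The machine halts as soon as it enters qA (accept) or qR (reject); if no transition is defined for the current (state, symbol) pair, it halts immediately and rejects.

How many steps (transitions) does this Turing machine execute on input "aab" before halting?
Step 0: [q0]aab (head at position 0)
Step 1: δ(q0, a) = (q0, □, R)  ⊢  □[q0]ab (head at position 1)
Step 2: δ(q0, a) = (q0, □, R)  ⊢  □□[q0]b (head at position 2)
Step 3: δ(q0, b) = (q0, □, R)  ⊢  □□□[q0]□ (head at position 3)
Step 4: δ(q0, □) = (qA, □, R)  ⊢  □□□□[qA]□ (head at position 4)
The machine is in qA, so it halts and accepts.
Number of transitions executed: 4.

Final answer: 4 steps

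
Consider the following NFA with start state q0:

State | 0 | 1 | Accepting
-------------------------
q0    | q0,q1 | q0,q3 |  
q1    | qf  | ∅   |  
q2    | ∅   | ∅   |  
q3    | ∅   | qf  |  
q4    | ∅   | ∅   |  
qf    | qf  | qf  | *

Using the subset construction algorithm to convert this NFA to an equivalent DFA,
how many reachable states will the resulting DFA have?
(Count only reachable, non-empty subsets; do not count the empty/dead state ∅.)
Start subset: {q0}
{q0}: on 0 → {q0, q1}, on 1 → {q0, q3}
{q0, q1}: on 0 → {q0, q1, qf}, on 1 → {q0, q3}
{q0, q3}: on 0 → {q0, q1}, on 1 → {q0, q3, qf}
{q0, q1, qf}: on 0 → {q0, q1, qf}, on 1 → {q0, q3, qf}
{q0, q3, qf}: on 0 → {q0, q1, qf}, on 1 → {q0, q3, qf}
Reachable non-empty subsets: {q0}, {q0, q1}, {q0, q3}, {q0, q1, qf}, {q0, q3, qf} — 5 in total.

Final answer: 5 states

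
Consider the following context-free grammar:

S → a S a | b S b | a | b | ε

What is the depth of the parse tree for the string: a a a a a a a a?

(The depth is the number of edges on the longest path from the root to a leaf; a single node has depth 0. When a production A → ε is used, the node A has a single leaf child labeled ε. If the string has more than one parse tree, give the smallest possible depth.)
The string has even length 8, so its (unique) parse tree peels off matching outer symbols: S → a S a, S → a S a, S → a S a, S → a S a, and finally S → ε for the empty middle.
The S nodes are at depths 0..4; the ε leaf under the innermost S is at depth 5 (terminal leaves are at depths 1..4).
Depth = 5.

Final answer: 5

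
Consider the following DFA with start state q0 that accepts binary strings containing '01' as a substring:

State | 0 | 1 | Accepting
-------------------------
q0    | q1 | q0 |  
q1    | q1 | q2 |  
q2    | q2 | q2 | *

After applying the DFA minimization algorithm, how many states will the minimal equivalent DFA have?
All 3 states are reachable from q0, so none can be removed as unreachable.
Table-filling: first mark every (accepting, non-accepting) pair as distinguishable (accepting: {q2}; non-accepting: {q0, q1}).
Round 1: (q0, q1) on '1' go to q0 and q2, already distinguishable → mark.
Every pair of states is distinguishable, so the DFA is already minimal.
Equivalence classes: {q0}, {q1}, {q2} → 3 states.

Final answer: 3 states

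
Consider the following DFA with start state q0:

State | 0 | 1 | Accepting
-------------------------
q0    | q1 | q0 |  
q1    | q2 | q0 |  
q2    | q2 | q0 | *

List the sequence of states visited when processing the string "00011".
q0 → q1 → q2 → q2 → q0 → q0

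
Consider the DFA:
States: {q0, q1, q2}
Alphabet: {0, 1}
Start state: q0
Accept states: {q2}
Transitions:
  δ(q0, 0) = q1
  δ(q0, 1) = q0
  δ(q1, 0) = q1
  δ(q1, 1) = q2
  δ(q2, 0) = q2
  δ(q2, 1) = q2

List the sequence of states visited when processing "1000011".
Starting at q0
Read '1': q0 -> q0
Read '0': q0 -> q1
Read '0': q1 -> q1
Read '0': q1 -> q1
Read '0': q1 -> q1
Read '1': q1 -> q2
Read '1': q2 -> q2

Final answer: q0 -> q0 -> q1 -> q1 -> q1 -> q1 -> q2 -> q2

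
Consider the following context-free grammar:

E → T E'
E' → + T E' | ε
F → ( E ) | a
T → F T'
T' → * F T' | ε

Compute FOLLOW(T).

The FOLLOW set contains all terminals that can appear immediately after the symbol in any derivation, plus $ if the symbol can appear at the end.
Useful FIRST sets: FIRST(E') = {+, ε}, FIRST(T') = {*, ε} (both E' and T' are nullable).
FOLLOW(E): E is the start symbol → $; E appears in F → ( E ) followed by ')' → FOLLOW(E) = {), $}.
FOLLOW(E'): E' appears at the right end of E → T E' and of E' → + T E', so FOLLOW(E') ⊇ FOLLOW(E) (the second occurrence adds nothing new). FOLLOW(E') = {), $}.
FOLLOW(T): in E → T E' and E' → + T E', T is followed by E': add FIRST(E') minus ε = {+}; since E' is nullable, also add FOLLOW(E) and FOLLOW(E') = {), $}. FOLLOW(T) = {+, ), $}.

Final answer: {$, ), +}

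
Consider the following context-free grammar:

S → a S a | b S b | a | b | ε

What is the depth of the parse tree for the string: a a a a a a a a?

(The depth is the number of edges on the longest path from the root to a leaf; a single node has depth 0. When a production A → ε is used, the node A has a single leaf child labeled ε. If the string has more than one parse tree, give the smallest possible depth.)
The string has even length 8, so its (unique) parse tree peels off matching outer symbols: S → a S a, S → a S a, S → a S a, S → a S a, and finally S → ε for the empty middle.
The S nodes are at depths 0..4; the ε leaf under the innermost S is at depth 5 (terminal leaves are at depths 1..4).
Depth = 5.

Final answer: 5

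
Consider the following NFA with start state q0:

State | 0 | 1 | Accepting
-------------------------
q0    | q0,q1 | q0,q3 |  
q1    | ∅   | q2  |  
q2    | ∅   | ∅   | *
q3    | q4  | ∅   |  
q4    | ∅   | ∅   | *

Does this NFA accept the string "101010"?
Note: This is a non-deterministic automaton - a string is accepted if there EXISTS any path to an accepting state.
Track the set of states the NFA could be in: start {q0}
Read '1': {q0} → {q0, q3}
Read '0': {q0, q3} → {q0, q1, q4}
Read '1': {q0, q1, q4} → {q0, q2, q3}
Read '0': {q0, q2, q3} → {q0, q1, q4}
Read '1': {q0, q1, q4} → {q0, q2, q3}
Read '0': {q0, q2, q3} → {q0, q1, q4}
Final set {q0, q1, q4} contains accepting state(s) {q4} → accepted.

Final answer: Yes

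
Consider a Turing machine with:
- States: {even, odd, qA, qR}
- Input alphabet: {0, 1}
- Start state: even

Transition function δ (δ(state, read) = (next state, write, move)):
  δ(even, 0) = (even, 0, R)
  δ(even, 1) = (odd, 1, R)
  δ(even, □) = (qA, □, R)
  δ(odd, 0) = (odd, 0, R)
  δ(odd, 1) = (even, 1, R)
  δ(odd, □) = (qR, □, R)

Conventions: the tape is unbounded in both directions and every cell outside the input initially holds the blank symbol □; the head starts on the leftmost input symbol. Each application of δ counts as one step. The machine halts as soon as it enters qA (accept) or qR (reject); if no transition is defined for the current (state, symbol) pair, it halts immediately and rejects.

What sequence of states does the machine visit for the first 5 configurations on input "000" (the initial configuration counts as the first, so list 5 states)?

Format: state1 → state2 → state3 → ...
Step 0: [even]000 (head at position 0)
Step 1: δ(even, 0) = (even, 0, R)  ⊢  0[even]00 (head at position 1)
Step 2: δ(even, 0) = (even, 0, R)  ⊢  00[even]0 (head at position 2)
Step 3: δ(even, 0) = (even, 0, R)  ⊢  000[even]□ (head at position 3)
Step 4: δ(even, □) = (qA, □, R)  ⊢  000□[qA]□ (head at position 4)
Reading off the states of these 5 configurations: even → even → even → even → qA

Final answer: even → even → even → even → qA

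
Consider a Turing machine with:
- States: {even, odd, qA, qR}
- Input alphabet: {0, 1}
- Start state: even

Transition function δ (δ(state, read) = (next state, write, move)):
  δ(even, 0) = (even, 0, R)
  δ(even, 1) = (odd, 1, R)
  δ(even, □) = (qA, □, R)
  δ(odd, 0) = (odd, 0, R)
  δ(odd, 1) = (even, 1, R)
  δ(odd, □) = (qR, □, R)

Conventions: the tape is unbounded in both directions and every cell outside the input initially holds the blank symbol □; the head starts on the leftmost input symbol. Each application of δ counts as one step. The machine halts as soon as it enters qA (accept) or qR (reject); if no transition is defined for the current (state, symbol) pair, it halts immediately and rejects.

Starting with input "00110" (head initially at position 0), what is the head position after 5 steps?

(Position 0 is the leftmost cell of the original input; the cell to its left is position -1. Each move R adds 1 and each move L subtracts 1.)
Step 0: [even]00110 (head at position 0)
Step 1: δ(even, 0) = (even, 0, R)  ⊢  0[even]0110 (head at position 1)
Step 2: δ(even, 0) = (even, 0, R)  ⊢  00[even]110 (head at position 2)
Step 3: δ(even, 1) = (odd, 1, R)  ⊢  001[odd]10 (head at position 3)
Step 4: δ(odd, 1) = (even, 1, R)  ⊢  0011[even]0 (head at position 4)
Step 5: δ(even, 0) = (even, 0, R)  ⊢  00110[even]□ (head at position 5)
Head position after 5 steps: 5

Final answer: Position 5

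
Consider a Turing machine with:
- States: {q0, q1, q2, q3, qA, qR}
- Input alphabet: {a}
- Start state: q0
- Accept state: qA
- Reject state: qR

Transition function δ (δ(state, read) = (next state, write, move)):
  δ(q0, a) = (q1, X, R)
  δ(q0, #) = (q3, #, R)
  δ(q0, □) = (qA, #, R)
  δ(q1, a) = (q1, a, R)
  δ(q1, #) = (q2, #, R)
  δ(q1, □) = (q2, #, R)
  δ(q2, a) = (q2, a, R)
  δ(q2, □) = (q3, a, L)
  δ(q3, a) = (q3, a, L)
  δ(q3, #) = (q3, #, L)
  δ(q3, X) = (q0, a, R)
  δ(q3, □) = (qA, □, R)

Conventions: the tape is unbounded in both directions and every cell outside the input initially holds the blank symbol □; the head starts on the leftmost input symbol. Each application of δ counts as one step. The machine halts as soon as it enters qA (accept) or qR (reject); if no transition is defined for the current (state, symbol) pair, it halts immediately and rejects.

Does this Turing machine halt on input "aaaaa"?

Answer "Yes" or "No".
Trace (configuration after each step, as tape_left[state]tape_right with head position):
Step 0: [q0]aaaaa (head at position 0)
Step 1: X[q1]aaaa (head 1)
Step 2: Xa[q1]aaa (head 2)
Step 3: Xaa[q1]aa (head 3)
Step 4: Xaaa[q1]a (head 4)
Step 5: Xaaaa[q1]□ (head 5)
Step 6: Xaaaa#[q2]□ (head 6)
Step 7: Xaaaa[q3]#a (head 5)
Step 8: Xaaa[q3]a#a (head 4)
Step 9: Xaa[q3]aa#a (head 3)
Step 10: Xa[q3]aaa#a (head 2)
Step 11: X[q3]aaaa#a (head 1)
Step 12: [q3]Xaaaa#a (head 0)
Step 13: a[q0]aaaa#a (head 1)
Step 14: aX[q1]aaa#a (head 2)
Step 15: aXa[q1]aa#a (head 3)
Step 16: aXaa[q1]a#a (head 4)
Step 17: aXaaa[q1]#a (head 5)
Step 18: aXaaa#[q2]a (head 6)
Step 19: aXaaa#a[q2]□ (head 7)
Step 20: aXaaa#[q3]aa (head 6)
Step 21: aXaaa[q3]#aa (head 5)
Step 22: aXaa[q3]a#aa (head 4)
Step 23: aXa[q3]aa#aa (head 3)
Step 24: aX[q3]aaa#aa (head 2)
Step 25: a[q3]Xaaa#aa (head 1)
Step 26: aa[q0]aaa#aa (head 2)
Step 27: aaX[q1]aa#aa (head 3)
Step 28: aaXa[q1]a#aa (head 4)
Step 29: aaXaa[q1]#aa (head 5)
Step 30: aaXaa#[q2]aa (head 6)
Step 31: aaXaa#a[q2]a (head 7)
Step 32: aaXaa#aa[q2]□ (head 8)
Step 33: aaXaa#a[q3]aa (head 7)
Step 34: aaXaa#[q3]aaa (head 6)
Step 35: aaXaa[q3]#aaa (head 5)
Step 36: aaXa[q3]a#aaa (head 4)
Step 37: aaX[q3]aa#aaa (head 3)
Step 38: aa[q3]Xaa#aaa (head 2)
Step 39: aaa[q0]aa#aaa (head 3)
Step 40: aaaX[q1]a#aaa (head 4)
Step 41: aaaXa[q1]#aaa (head 5)
Step 42: aaaXa#[q2]aaa (head 6)
Step 43: aaaXa#a[q2]aa (head 7)
Step 44: aaaXa#aa[q2]a (head 8)
Step 45: aaaXa#aaa[q2]□ (head 9)
Step 46: aaaXa#aa[q3]aa (head 8)
Step 47: aaaXa#a[q3]aaa (head 7)
Step 48: aaaXa#[q3]aaaa (head 6)
Step 49: aaaXa[q3]#aaaa (head 5)
Step 50: aaaX[q3]a#aaaa (head 4)
Step 51: aaa[q3]Xa#aaaa (head 3)
Step 52: aaaa[q0]a#aaaa (head 4)
Step 53: aaaaX[q1]#aaaa (head 5)
Step 54: aaaaX#[q2]aaaa (head 6)
Step 55: aaaaX#a[q2]aaa (head 7)
Step 56: aaaaX#aa[q2]aa (head 8)
Step 57: aaaaX#aaa[q2]a (head 9)
Step 58: aaaaX#aaaa[q2]□ (head 10)
Step 59: aaaaX#aaa[q3]aa (head 9)
Step 60: aaaaX#aa[q3]aaa (head 8)
Step 61: aaaaX#a[q3]aaaa (head 7)
Step 62: aaaaX#[q3]aaaaa (head 6)
Step 63: aaaaX[q3]#aaaaa (head 5)
Step 64: aaaa[q3]X#aaaaa (head 4)
Step 65: aaaaa[q0]#aaaaa (head 5)
Step 66: aaaaa#[q3]aaaaa (head 6)
Step 67: aaaaa[q3]#aaaaa (head 5)
Step 68: aaaa[q3]a#aaaaa (head 4)
Step 69: aaa[q3]aa#aaaaa (head 3)
Step 70: aa[q3]aaa#aaaaa (head 2)
Step 71: a[q3]aaaa#aaaaa (head 1)
Step 72: [q3]aaaaa#aaaaa (head 0)
Step 73: [q3]□aaaaa#aaaaa (head -1)
Step 74: □[qA]aaaaa#aaaaa (head 0)
The machine is in qA, so it halts and accepts.
It halts after 74 steps.

Final answer: Yes - halts after 74 steps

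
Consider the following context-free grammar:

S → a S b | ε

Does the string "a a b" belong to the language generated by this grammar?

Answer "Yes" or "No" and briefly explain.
Every derivation applies S → a S b some number n of times and then S → ε, producing a^n b^n with equally many a's and b's. The string a a b has two a's but only one b, so it cannot be derived.

Final answer: No - no valid derivation exists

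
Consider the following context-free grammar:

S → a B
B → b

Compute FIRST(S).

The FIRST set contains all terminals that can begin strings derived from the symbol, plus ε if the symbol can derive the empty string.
S has the single production S → a B, whose right-hand side begins with the terminal a. So FIRST(S) = {a}.

Final answer: {a}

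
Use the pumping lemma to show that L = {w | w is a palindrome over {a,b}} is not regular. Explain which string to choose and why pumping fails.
Language: L = {w | w is a palindrome over {a,b}} (strings that read the same forwards and backwards)
Step 1: Assume for contradiction that L is regular, with pumping length p.
Step 2: Choose s = a^p b a^p. Then s ∈ L (it reads the same forwards and backwards) and |s| ≥ p.
Step 3: Consider any decomposition s = xyz with |xy| ≤ p and |y| > 0. Since |xy| ≤ p and the first p symbols of s are all a's, y = a^k for some k with 1 ≤ k ≤ p.
Step 4: Pumping up (i = 2): xy²z = a^(p+k) b a^p. Its reverse is a^p b a^(p+k) ≠ a^(p+k) b a^p (the single b is no longer in the middle), so xy²z is not a palindrome and xy²z ∉ L.
This contradicts the pumping lemma, so L is not regular.

Final answer: Choose s = a^p b a^p. Since |xy| ≤ p, y = a^k with k ≥ 1. Then xy²z = a^(p+k) b a^p is not a palindrome, so ∉ L.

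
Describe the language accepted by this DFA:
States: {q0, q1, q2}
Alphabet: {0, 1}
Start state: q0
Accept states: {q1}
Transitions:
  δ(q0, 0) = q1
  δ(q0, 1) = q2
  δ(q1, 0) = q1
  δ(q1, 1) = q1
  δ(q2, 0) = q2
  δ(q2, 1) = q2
Analyzing the DFA structure:
Start state: q0
Accept states: {q1}
Interpreting what each state remembers (checking against the transitions):
  q0: nothing has been read yet
  q1: the first symbol was 0
  q2: the first symbol was 1 (trap state)
  δ(q0, 0): in q0 (nothing has been read yet), after reading 0 we have: the first symbol was 0 → q1
  δ(q0, 1): in q0 (nothing has been read yet), after reading 1 we have: the first symbol was 1 (trap state) → q2
  δ(q1, 0): in q1 (the first symbol was 0), after reading 0 we have: the first symbol was 0 → q1
  δ(q1, 1): in q1 (the first symbol was 0), after reading 1 we have: the first symbol was 0 → q1
  δ(q2, 0): in q2 (the first symbol was 1 (trap state)), after reading 0 we have: the first symbol was 1 (trap state) → q2
  δ(q2, 1): in q2 (the first symbol was 1 (trap state)), after reading 1 we have: the first symbol was 1 (trap state) → q2
A string is accepted iff it ends in {q1}, i.e. the first symbol was 0.
Language: All binary strings starting with 0

Final answer: All binary strings starting with 0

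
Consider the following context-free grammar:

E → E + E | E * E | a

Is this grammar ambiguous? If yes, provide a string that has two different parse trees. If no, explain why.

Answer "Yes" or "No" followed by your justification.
Two different leftmost derivations of a + a * a:
  (1) E ⇒ E + E ⇒ a + E ⇒ a + E * E ⇒ a + a * E ⇒ a + a * a   (tree groups a + (a * a))
  (2) E ⇒ E * E ⇒ E + E * E ⇒ a + E * E ⇒ a + a * E ⇒ a + a * a   (tree groups (a + a) * a)
Two distinct leftmost derivations = two distinct parse trees, so the grammar is ambiguous.

Final answer: Yes - the string 'a + a * a' has two distinct leftmost derivations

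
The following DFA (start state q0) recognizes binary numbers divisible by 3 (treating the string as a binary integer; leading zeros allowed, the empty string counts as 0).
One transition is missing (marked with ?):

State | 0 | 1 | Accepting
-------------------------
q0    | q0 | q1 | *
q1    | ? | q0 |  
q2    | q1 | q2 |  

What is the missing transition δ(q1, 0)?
q2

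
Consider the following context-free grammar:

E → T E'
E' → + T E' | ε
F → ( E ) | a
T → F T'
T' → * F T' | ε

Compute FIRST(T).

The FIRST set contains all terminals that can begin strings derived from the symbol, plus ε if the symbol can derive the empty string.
FIRST(F): F → ( E ) contributes '(' and F → a contributes 'a', so FIRST(F) = {(, a}. F is not nullable.
FIRST(T): T → F T' begins with F, and F is not nullable, so FIRST(T) = FIRST(F) = {(, a}.

Final answer: {(, a}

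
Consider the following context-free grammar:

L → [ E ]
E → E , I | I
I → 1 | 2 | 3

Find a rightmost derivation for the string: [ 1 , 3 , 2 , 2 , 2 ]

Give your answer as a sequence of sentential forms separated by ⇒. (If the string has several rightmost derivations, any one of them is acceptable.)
Start with L.
Step 1: the rightmost non-terminal is L; apply L → [ E ]:  [ E ]
Step 2: the rightmost non-terminal is E; apply E → E , I:  [ E , I ]
Step 3: the rightmost non-terminal is I; apply I → 2:  [ E , 2 ]
Step 4: the rightmost non-terminal is E; apply E → E , I:  [ E , I , 2 ]
Step 5: the rightmost non-terminal is I; apply I → 2:  [ E , 2 , 2 ]
Step 6: the rightmost non-terminal is E; apply E → E , I:  [ E , I , 2 , 2 ]
Step 7: the rightmost non-terminal is I; apply I → 2:  [ E , 2 , 2 , 2 ]
Step 8: the rightmost non-terminal is E; apply E → E , I:  [ E , I , 2 , 2 , 2 ]
Step 9: the rightmost non-terminal is I; apply I → 3:  [ E , 3 , 2 , 2 , 2 ]
Step 10: the rightmost non-terminal is E; apply E → I:  [ I , 3 , 2 , 2 , 2 ]
Step 11: the rightmost non-terminal is I; apply I → 1:  [ 1 , 3 , 2 , 2 , 2 ]

Final answer: L ⇒ [ E ] ⇒ [ E , I ] ⇒ [ E , 2 ] ⇒ [ E , I , 2 ] ⇒ [ E , 2 , 2 ] ⇒ [ E , I , 2 , 2 ] ⇒ [ E , 2 , 2 , 2 ] ⇒ [ E , I , 2 , 2 , 2 ] ⇒ [ E , 3 , 2 , 2 , 2 ] ⇒ [ I , 3 , 2 , 2 , 2 ] ⇒ [ 1 , 3 , 2 , 2 , 2 ]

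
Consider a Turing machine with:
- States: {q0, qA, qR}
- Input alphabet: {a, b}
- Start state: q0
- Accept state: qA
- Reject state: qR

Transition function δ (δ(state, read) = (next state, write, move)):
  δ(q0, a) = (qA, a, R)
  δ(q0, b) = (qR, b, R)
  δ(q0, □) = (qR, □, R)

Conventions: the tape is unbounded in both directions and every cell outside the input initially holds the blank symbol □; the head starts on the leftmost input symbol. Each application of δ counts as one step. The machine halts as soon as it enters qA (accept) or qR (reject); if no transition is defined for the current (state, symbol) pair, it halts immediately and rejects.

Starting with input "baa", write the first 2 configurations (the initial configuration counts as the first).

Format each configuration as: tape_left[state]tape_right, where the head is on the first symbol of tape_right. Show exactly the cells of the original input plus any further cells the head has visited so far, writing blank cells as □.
Step 0: [q0]baa (head at position 0)
Step 1: δ(q0, b) = (qR, b, R)  ⊢  b[qR]aa (head at position 1)

Final answer: [q0]baa ⊢ b[qR]aa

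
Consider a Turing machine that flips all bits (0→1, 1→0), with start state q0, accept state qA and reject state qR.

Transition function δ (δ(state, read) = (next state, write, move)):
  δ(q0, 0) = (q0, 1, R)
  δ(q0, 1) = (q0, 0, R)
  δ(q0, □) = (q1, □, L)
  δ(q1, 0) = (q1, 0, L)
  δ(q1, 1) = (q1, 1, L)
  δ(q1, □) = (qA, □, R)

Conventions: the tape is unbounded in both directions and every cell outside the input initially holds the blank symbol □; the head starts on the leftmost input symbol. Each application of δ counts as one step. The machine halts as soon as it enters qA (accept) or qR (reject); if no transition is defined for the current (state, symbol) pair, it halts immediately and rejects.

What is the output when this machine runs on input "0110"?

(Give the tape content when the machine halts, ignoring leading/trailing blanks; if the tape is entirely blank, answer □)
Step 0: [q0]0110 (head at position 0)
Step 1: δ(q0, 0) = (q0, 1, R)  ⊢  1[q0]110 (head at position 1)
Step 2: δ(q0, 1) = (q0, 0, R)  ⊢  10[q0]10 (head at position 2)
Step 3: δ(q0, 1) = (q0, 0, R)  ⊢  100[q0]0 (head at position 3)
Step 4: δ(q0, 0) = (q0, 1, R)  ⊢  1001[q0]□ (head at position 4)
Step 5: δ(q0, □) = (q1, □, L)  ⊢  100[q1]1□ (head at position 3)
Step 6: δ(q1, 1) = (q1, 1, L)  ⊢  10[q1]01□ (head at position 2)
Step 7: δ(q1, 0) = (q1, 0, L)  ⊢  1[q1]001□ (head at position 1)
Step 8: δ(q1, 0) = (q1, 0, L)  ⊢  [q1]1001□ (head at position 0)
Step 9: δ(q1, 1) = (q1, 1, L)  ⊢  [q1]□1001□ (head at position -1)
Step 10: δ(q1, □) = (qA, □, R)  ⊢  □[qA]1001□ (head at position 0)
The machine is in qA, so it halts and accepts.
Tape content when halted (ignoring surrounding blanks): 1001

Final answer: Output: 1001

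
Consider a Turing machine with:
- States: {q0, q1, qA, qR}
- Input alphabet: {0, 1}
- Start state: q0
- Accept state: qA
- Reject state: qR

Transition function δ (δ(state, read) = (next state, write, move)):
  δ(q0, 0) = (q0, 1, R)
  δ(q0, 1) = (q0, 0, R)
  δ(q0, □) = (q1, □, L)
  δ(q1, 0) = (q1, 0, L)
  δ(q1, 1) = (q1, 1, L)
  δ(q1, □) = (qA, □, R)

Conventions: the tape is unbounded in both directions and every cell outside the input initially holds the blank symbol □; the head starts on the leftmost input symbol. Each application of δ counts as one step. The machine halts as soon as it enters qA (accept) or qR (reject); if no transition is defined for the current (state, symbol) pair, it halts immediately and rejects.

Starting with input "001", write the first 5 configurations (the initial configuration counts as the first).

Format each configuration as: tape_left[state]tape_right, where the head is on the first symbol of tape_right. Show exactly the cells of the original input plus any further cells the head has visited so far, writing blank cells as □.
Step 0: [q0]001 (head at position 0)
Step 1: δ(q0, 0) = (q0, 1, R)  ⊢  1[q0]01 (head at position 1)
Step 2: δ(q0, 0) = (q0, 1, R)  ⊢  11[q0]1 (head at position 2)
Step 3: δ(q0, 1) = (q0, 0, R)  ⊢  110[q0]□ (head at position 3)
Step 4: δ(q0, □) = (q1, □, L)  ⊢  11[q1]0□ (head at position 2)

Final answer: [q0]001 ⊢ 1[q0]01 ⊢ 11[q0]1 ⊢ 110[q0]□ ⊢ 11[q1]0□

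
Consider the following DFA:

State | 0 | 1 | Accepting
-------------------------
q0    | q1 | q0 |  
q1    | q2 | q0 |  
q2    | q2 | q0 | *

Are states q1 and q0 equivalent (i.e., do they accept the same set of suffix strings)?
Try the suffix "0".
From q1: q1 → q2 — accepting.
From q0: q0 → q1 — not accepting.
The two states disagree on this suffix, so they are not equivalent.

Final answer: No. Distinguishing string: "0" - accepted from q1 but not from q0.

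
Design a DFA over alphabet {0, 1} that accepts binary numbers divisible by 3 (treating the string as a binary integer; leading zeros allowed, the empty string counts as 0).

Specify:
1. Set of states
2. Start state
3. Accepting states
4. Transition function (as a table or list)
One valid DFA (any DFA recognizing the same language is acceptable):
States: {q0, q1, q2}
Start: q0
Accepting: {q0}
Transitions (accepting states marked with *):
State | 0 | 1 | Accepting
-------------------------
q0    | q0 | q1 | *
q1    | q2 | q0 |  
q2    | q1 | q2 |  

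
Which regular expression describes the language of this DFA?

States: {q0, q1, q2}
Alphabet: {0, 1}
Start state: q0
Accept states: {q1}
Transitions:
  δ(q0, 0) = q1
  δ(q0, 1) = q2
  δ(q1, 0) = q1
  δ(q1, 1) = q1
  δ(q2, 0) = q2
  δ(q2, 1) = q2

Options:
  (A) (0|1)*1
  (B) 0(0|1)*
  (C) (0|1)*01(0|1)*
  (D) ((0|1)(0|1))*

Testing sample strings against the DFA:
  '111' -> rejected
  '1100' -> rejected
  '1110' -> rejected
  '101' -> rejected
Checking each option for a counterexample:
  (A) (0|1)*1: '0' is accepted by the DFA but does not match the regex → eliminated
  (B) 0(0|1)*: agrees with the DFA on all strings of length ≤ 4
  (C) (0|1)*01(0|1)*: '0' is accepted by the DFA but does not match the regex → eliminated
  (D) ((0|1)(0|1))*: ε is rejected by the DFA but matches the regex → eliminated
Only (B) 0(0|1)* is consistent with the DFA.

Final answer: (B) 0(0|1)*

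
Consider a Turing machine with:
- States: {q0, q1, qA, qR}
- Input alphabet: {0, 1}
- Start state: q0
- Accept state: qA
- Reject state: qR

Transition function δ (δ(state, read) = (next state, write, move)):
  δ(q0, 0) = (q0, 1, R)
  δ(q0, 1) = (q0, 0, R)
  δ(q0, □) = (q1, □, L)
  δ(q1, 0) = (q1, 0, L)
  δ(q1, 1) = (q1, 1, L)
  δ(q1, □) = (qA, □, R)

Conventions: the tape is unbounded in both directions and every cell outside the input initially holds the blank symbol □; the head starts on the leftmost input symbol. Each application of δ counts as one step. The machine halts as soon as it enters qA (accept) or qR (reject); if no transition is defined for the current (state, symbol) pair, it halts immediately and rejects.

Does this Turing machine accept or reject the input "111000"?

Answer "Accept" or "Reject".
Step 0: [q0]111000 (head at position 0)
Step 1: δ(q0, 1) = (q0, 0, R)  ⊢  0[q0]11000 (head at position 1)
Step 2: δ(q0, 1) = (q0, 0, R)  ⊢  00[q0]1000 (head at position 2)
Step 3: δ(q0, 1) = (q0, 0, R)  ⊢  000[q0]000 (head at position 3)
Step 4: δ(q0, 0) = (q0, 1, R)  ⊢  0001[q0]00 (head at position 4)
Step 5: δ(q0, 0) = (q0, 1, R)  ⊢  00011[q0]0 (head at position 5)
Step 6: δ(q0, 0) = (q0, 1, R)  ⊢  000111[q0]□ (head at position 6)
Step 7: δ(q0, □) = (q1, □, L)  ⊢  00011[q1]1□ (head at position 5)
Step 8: δ(q1, 1) = (q1, 1, L)  ⊢  0001[q1]11□ (head at position 4)
Step 9: δ(q1, 1) = (q1, 1, L)  ⊢  000[q1]111□ (head at position 3)
Step 10: δ(q1, 1) = (q1, 1, L)  ⊢  00[q1]0111□ (head at position 2)
Step 11: δ(q1, 0) = (q1, 0, L)  ⊢  0[q1]00111□ (head at position 1)
Step 12: δ(q1, 0) = (q1, 0, L)  ⊢  [q1]000111□ (head at position 0)
Step 13: δ(q1, 0) = (q1, 0, L)  ⊢  [q1]□000111□ (head at position -1)
Step 14: δ(q1, □) = (qA, □, R)  ⊢  □[qA]000111□ (head at position 0)
The machine is in qA, so it halts and accepts.

Final answer: Accept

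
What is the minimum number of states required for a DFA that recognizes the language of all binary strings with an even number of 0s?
Language: binary strings with an even number of 0s
Lower bound (Myhill–Nerode): the prefixes ε, 0 are pairwise distinguishable:
  ε vs 0: suffix ε distinguishes them (ε has zero 0s (accepted), 0 has one 0 (rejected))
So any DFA needs at least 2 states.
Upper bound: a DFA with 2 states exists (one state per class above).
Minimum states: 2

Final answer: 2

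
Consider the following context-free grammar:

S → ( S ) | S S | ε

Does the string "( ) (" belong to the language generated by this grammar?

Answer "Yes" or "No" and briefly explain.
Each production adds parentheses only in matched pairs (S → ( S )) or none at all, so every derived string has equally many '(' and ')'. The string ( ) ( has two '(' and one ')', so it cannot be derived.

Final answer: No - no valid derivation exists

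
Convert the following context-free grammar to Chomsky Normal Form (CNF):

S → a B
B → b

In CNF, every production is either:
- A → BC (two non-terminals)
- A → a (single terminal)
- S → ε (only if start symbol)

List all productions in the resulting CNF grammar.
The grammar has no ε-productions or unit productions to eliminate.
S → a B has terminal a in a right-hand side of length ≥ 2: introduce T_a → a and use T_a in place of a.
B → b is already in CNF (single terminal) – keep it.
S → a B becomes S → T_a B.
Resulting CNF grammar (3 productions): T_a → a; B → b; S → T_a B

Final answer: T_a → a; B → b; S → T_a B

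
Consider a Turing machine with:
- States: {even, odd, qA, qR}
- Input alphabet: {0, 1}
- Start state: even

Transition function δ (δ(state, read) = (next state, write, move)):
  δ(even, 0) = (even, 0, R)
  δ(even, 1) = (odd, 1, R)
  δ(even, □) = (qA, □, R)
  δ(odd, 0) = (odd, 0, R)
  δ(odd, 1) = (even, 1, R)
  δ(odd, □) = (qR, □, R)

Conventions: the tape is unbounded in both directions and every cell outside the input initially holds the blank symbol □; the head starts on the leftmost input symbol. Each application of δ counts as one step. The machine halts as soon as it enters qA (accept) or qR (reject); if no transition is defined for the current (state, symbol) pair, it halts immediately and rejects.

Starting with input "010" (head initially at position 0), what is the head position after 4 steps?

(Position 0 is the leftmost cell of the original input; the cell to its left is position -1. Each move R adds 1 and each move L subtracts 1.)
Step 0: [even]010 (head at position 0)
Step 1: δ(even, 0) = (even, 0, R)  ⊢  0[even]10 (head at position 1)
Step 2: δ(even, 1) = (odd, 1, R)  ⊢  01[odd]0 (head at position 2)
Step 3: δ(odd, 0) = (odd, 0, R)  ⊢  010[odd]□ (head at position 3)
Step 4: δ(odd, □) = (qR, □, R)  ⊢  010□[qR]□ (head at position 4)
Head position after 4 steps: 4

Final answer: Position 4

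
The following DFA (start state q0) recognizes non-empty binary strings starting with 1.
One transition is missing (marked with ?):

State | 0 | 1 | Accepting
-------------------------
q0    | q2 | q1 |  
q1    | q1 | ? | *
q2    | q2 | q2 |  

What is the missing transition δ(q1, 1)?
q1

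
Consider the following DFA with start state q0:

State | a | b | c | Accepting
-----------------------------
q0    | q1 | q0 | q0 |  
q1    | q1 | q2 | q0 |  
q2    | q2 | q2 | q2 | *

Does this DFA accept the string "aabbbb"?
Start in q0.
Read 'a': q0 → q1
Read 'a': q1 → q1
Read 'b': q1 → q2
Read 'b': q2 → q2
Read 'b': q2 → q2
Read 'b': q2 → q2
Final state q2 is accepting, so the string is accepted.

Final answer: Yes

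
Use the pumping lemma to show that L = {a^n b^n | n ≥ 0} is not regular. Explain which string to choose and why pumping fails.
Language: L = {a^n b^n | n ≥ 0} (equal numbers of a's followed by b's)
Step 1: Assume for contradiction that L is regular, with pumping length p.
Step 2: Choose s = a^p b^p. Then s ∈ L (it has p a's followed by p b's) and |s| ≥ p.
Step 3: Consider any decomposition s = xyz with |xy| ≤ p and |y| > 0. Since |xy| ≤ p and the first p symbols of s are all a's, y = a^k for some k with 1 ≤ k ≤ p.
Step 4: Pumping up (i = 2): xy²z = a^(p+k) b^p, which has more a's than b's, so xy²z ∉ L.
This contradicts the pumping lemma, so L is not regular.

Final answer: Choose s = a^p b^p. Since |xy| ≤ p, y = a^k with k ≥ 1. Then xy²z = a^(p+k) b^p ∉ L.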